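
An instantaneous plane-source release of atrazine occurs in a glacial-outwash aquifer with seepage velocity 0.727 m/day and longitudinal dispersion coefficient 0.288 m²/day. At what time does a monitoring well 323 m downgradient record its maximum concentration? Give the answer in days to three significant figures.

For the 1D instantaneous-source solution, setting ∂C/∂t = 0 at fixed x gives v²t² + 2Dt − x² = 0, so t = (√(D² + v²x²) − D)/v².
√(D² + v²x²) = √(0.288² + 0.727² × 323²) = 234.8; v² = 0.528529.
t = (234.8 − 0.288)/0.528529 = 444 days (vs. the pure-advection estimate x/v = 444 d).

444 days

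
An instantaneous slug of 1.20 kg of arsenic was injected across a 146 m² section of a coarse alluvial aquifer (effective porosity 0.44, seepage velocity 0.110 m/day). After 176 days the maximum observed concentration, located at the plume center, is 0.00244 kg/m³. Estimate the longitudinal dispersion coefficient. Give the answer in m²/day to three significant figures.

At the plume center C_max = M/(n_e·A·√(4πDt)), so D = M²/(4πt·(n_e·A·C_max)²).
n_e·A·C_max = 0.44 × 146 × 0.00244 = 0.1567 kg/m.
D = 1.20²/(4π × 176 × 0.1567²) = 0.0265 m²/day.

0.0265 m²/day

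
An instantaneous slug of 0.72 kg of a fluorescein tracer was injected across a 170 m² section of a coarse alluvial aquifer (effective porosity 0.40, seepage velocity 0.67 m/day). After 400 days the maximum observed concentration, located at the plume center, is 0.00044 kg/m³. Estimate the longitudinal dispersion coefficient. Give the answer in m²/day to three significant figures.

At the plume center C_max = M/(n_e·A·√(4πDt)), so D = M²/(4πt·(n_e·A·C_max)²).
n_e·A·C_max = 0.40 × 170 × 0.00044 = 0.02992 kg/m.
D = 0.72²/(4π × 400 × 0.02992²) = 0.115 m²/day.

0.115 m²/day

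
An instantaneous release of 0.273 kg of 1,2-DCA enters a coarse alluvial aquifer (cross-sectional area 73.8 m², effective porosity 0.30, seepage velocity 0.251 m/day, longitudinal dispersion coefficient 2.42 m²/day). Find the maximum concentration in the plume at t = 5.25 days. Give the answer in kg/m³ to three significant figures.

0.000976 kg/m³

The peak of an instantaneous 1D plume sits at x = vt; there the Gaussian factor is 1 and C_max = M/(n_e·A·√(4πDt)), where n_e·A is the pore area the mass is dissolved in.
√(4πDt) = √(4π × 2.42 × 5.25) = 12.64 m, so C_max = 0.273/(0.30 × 73.8 × 12.64) = 0.000976 kg/m³.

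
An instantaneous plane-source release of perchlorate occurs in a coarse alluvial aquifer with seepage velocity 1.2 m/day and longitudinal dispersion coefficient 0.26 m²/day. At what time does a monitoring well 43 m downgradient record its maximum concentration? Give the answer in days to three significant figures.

35.7 days

For the 1D instantaneous-source solution, setting ∂C/∂t = 0 at fixed x gives v²t² + 2Dt − x² = 0, so t = (√(D² + v²x²) − D)/v².
√(D² + v²x²) = √(0.26² + 1.2² × 43²) = 51.60; v² = 1.44.
t = (51.60 − 0.26)/1.44 = 35.7 days (vs. the pure-advection estimate x/v = 35.8 d).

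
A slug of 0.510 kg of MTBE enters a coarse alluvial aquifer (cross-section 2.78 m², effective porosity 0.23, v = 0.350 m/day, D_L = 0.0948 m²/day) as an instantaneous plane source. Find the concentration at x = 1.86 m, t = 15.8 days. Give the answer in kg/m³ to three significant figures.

For an instantaneous plane source, C(x,t) = M/(n_e·A·√(4πDt)) · exp(−(x−vt)²/(4Dt)), with n_e·A the pore (flow) area.
Plume center vt = 0.350 × 15.8 = 5.53 m, so the well at 1.86 m is 3.67 m upgradient of the peak.
√(4πDt) = 4.338 m, giving peak height M/(n_e·A·√(4πDt)) = 0.510/(0.23 × 2.78 × 4.338) = 0.1839 kg/m³.
(x−vt)²/(4Dt) = (-3.67)²/(4 × 0.0948 × 15.8) = 2.248; exp(−2.248) = 0.1056.
C = 0.1839 × 0.1056 = 0.0194 kg/m³.

0.0194 kg/m³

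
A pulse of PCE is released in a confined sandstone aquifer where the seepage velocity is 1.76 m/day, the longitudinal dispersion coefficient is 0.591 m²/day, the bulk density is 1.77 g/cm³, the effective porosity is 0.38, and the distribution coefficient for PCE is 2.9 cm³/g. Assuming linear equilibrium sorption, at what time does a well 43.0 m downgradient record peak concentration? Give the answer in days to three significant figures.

Retardation factor R = 1 + ρ_b·K_d/n = 1 + 1.77 × 2.9/0.38 = 14.51.
Sorption retards both mechanisms: v_R = v/R = 0.1213 m/day, D_R = D/R = 0.04073 m²/day.
Peak time from v_R²t² + 2D_R t − x² = 0: t = (√(D_R² + v_R²x²) − D_R)/v_R².
√(D_R² + v_R²x²) = √(0.04073² + 0.1213² × 43.0²) = 5.216; v_R² = 0.01471.
t = (5.216 − 0.04073)/0.01471 = 352 days.

352 days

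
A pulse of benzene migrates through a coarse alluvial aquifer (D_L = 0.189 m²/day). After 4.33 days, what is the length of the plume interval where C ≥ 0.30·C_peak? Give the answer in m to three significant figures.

The plume is Gaussian with σ = √(2Dt) = √(2 × 0.189 × 4.33) = 1.279 m.
C/C_peak = exp(−Δx²/(2σ²)) = 0.30 ⇒ Δx = σ·√(−2 ln 0.30) = 1.279 × 1.552 = 1.985 m.
Width = 2Δx = 3.97 m.

3.97 m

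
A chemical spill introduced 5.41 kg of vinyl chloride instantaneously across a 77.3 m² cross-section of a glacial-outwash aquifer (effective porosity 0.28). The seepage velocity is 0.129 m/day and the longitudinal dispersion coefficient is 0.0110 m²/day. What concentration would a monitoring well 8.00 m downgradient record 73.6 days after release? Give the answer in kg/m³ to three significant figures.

0.0393 kg/m³

For an instantaneous plane source, C(x,t) = M/(n_e·A·√(4πDt)) · exp(−(x−vt)²/(4Dt)), with n_e·A the pore (flow) area.
Plume center vt = 0.129 × 73.6 = 9.4944 m, so the well at 8.00 m is 1.4944 m upgradient of the peak.
√(4πDt) = 3.190 m, giving peak height M/(n_e·A·√(4πDt)) = 5.41/(0.28 × 77.3 × 3.190) = 0.07836 kg/m³.
(x−vt)²/(4Dt) = (-1.4944)²/(4 × 0.0110 × 73.6) = 0.6896; exp(−0.6896) = 0.5018.
C = 0.07836 × 0.5018 = 0.0393 kg/m³.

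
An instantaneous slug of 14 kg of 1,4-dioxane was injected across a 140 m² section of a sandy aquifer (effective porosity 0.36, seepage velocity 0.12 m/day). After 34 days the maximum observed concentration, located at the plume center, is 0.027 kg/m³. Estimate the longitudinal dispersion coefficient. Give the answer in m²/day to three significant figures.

0.248 m²/day

At the plume center C_max = M/(n_e·A·√(4πDt)), so D = M²/(4πt·(n_e·A·C_max)²).
n_e·A·C_max = 0.36 × 140 × 0.027 = 1.361 kg/m.
D = 14²/(4π × 34 × 1.361²) = 0.248 m²/day.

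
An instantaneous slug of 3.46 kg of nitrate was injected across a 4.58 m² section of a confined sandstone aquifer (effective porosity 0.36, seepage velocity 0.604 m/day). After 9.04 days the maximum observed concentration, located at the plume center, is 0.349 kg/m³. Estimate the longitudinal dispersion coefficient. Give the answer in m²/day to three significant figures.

At the plume center C_max = M/(n_e·A·√(4πDt)), so D = M²/(4πt·(n_e·A·C_max)²).
n_e·A·C_max = 0.36 × 4.58 × 0.349 = 0.5754 kg/m.
D = 3.46²/(4π × 9.04 × 0.5754²) = 0.318 m²/day.

0.318 m²/day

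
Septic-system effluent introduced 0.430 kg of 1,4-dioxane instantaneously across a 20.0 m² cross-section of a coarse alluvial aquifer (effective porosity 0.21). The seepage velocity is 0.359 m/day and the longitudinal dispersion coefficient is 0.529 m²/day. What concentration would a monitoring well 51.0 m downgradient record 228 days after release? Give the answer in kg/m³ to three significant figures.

For an instantaneous plane source, C(x,t) = M/(n_e·A·√(4πDt)) · exp(−(x−vt)²/(4Dt)), with n_e·A the pore (flow) area.
Plume center vt = 0.359 × 228 = 81.852 m, so the well at 51.0 m is 30.852 m upgradient of the peak.
√(4πDt) = 38.93 m, giving peak height M/(n_e·A·√(4πDt)) = 0.430/(0.21 × 20.0 × 38.93) = 0.002630 kg/m³.
(x−vt)²/(4Dt) = (-30.852)²/(4 × 0.529 × 228) = 1.973; exp(−1.973) = 0.1390.
C = 0.002630 × 0.1390 = 0.000366 kg/m³.

0.000366 kg/m³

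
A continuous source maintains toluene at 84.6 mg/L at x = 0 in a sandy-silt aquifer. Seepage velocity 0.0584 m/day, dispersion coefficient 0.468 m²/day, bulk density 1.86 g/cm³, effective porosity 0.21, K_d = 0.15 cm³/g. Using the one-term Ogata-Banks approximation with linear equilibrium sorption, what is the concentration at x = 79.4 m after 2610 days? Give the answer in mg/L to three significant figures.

Retardation factor R = 1 + ρ_b·K_d/n = 1 + 1.86 × 0.15/0.21 = 2.329.
Sorption retards both mechanisms: v_R = v/R = 0.02508 m/day, D_R = D/R = 0.2009 m²/day.
v_R·t = 0.02508 × 2610 = 65.4588 m; 2√(D_R t) = 45.80 m; argument = (79.4 − 65.4588)/45.80 = 0.3044.
C = C₀ × ½·erfc(0.3044) = 84.6 × 0.3334 = 28.2 mg/L.

28.2 mg/L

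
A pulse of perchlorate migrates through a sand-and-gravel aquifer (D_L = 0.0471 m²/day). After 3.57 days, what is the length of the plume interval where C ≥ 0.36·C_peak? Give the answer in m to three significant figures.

The plume is Gaussian with σ = √(2Dt) = √(2 × 0.0471 × 3.57) = 0.5799 m.
C/C_peak = exp(−Δx²/(2σ²)) = 0.36 ⇒ Δx = σ·√(−2 ln 0.36) = 0.5799 × 1.429 = 0.8287 m.
Width = 2Δx = 1.66 m.

1.66 m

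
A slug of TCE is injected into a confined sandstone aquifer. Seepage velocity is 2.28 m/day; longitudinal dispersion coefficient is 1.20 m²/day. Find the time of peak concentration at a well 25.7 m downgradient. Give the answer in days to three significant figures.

11.0 days

For the 1D instantaneous-source solution, setting ∂C/∂t = 0 at fixed x gives v²t² + 2Dt − x² = 0, so t = (√(D² + v²x²) − D)/v².
√(D² + v²x²) = √(1.20² + 2.28² × 25.7²) = 58.61; v² = 5.1984.
t = (58.61 − 1.20)/5.1984 = 11.0 days (vs. the pure-advection estimate x/v = 11.3 d).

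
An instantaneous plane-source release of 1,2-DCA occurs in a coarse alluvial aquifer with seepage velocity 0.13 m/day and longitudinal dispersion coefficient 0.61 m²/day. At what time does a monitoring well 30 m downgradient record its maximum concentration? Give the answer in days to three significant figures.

197 days

For the 1D instantaneous-source solution, setting ∂C/∂t = 0 at fixed x gives v²t² + 2Dt − x² = 0, so t = (√(D² + v²x²) − D)/v².
√(D² + v²x²) = √(0.61² + 0.13² × 30²) = 3.947; v² = 0.0169.
t = (3.947 − 0.61)/0.0169 = 197 days (vs. the pure-advection estimate x/v = 231 d).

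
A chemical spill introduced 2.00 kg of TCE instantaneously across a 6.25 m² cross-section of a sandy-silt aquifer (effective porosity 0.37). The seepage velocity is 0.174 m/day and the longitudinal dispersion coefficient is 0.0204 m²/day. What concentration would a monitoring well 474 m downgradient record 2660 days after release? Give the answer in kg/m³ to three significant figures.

For an instantaneous plane source, C(x,t) = M/(n_e·A·√(4πDt)) · exp(−(x−vt)²/(4Dt)), with n_e·A the pore (flow) area.
Plume center vt = 0.174 × 2660 = 462.84 m, so the well at 474 m is 11.16 m downgradient of the peak.
√(4πDt) = 26.11 m, giving peak height M/(n_e·A·√(4πDt)) = 2.00/(0.37 × 6.25 × 26.11) = 0.03312 kg/m³.
(x−vt)²/(4Dt) = (11.16)²/(4 × 0.0204 × 2660) = 0.5738; exp(−0.5738) = 0.5634.
C = 0.03312 × 0.5634 = 0.0187 kg/m³.

0.0187 kg/m³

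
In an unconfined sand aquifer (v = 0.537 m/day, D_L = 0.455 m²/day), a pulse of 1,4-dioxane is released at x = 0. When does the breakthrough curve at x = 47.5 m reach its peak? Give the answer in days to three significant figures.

86.9 days

For the 1D instantaneous-source solution, setting ∂C/∂t = 0 at fixed x gives v²t² + 2Dt − x² = 0, so t = (√(D² + v²x²) − D)/v².
√(D² + v²x²) = √(0.455² + 0.537² × 47.5²) = 25.51; v² = 0.288369.
t = (25.51 − 0.455)/0.288369 = 86.9 days (vs. the pure-advection estimate x/v = 88.5 d).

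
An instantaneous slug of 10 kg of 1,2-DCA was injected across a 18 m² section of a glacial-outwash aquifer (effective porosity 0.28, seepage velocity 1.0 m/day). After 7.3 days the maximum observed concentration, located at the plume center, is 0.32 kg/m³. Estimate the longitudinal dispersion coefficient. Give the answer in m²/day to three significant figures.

At the plume center C_max = M/(n_e·A·√(4πDt)), so D = M²/(4πt·(n_e·A·C_max)²).
n_e·A·C_max = 0.28 × 18 × 0.32 = 1.613 kg/m.
D = 10²/(4π × 7.3 × 1.613²) = 0.419 m²/day.

0.419 m²/day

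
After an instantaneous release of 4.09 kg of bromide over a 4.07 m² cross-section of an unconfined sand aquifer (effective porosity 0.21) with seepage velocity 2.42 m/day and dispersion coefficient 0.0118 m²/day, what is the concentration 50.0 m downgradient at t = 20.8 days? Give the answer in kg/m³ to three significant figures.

2.43 kg/m³

For an instantaneous plane source, C(x,t) = M/(n_e·A·√(4πDt)) · exp(−(x−vt)²/(4Dt)), with n_e·A the pore (flow) area.
Plume center vt = 2.42 × 20.8 = 50.336 m, so the well at 50.0 m is 0.336 m upgradient of the peak.
√(4πDt) = 1.756 m, giving peak height M/(n_e·A·√(4πDt)) = 4.09/(0.21 × 4.07 × 1.756) = 2.725 kg/m³.
(x−vt)²/(4Dt) = (-0.336)²/(4 × 0.0118 × 20.8) = 0.1150; exp(−0.1150) = 0.8914.
C = 2.725 × 0.8914 = 2.43 kg/m³.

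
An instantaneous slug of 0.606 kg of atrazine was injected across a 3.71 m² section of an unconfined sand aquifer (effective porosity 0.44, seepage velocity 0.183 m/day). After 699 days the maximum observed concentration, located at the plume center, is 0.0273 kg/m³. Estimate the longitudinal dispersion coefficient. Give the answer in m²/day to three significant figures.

At the plume center C_max = M/(n_e·A·√(4πDt)), so D = M²/(4πt·(n_e·A·C_max)²).
n_e·A·C_max = 0.44 × 3.71 × 0.0273 = 0.04456 kg/m.
D = 0.606²/(4π × 699 × 0.04456²) = 0.0211 m²/day.

0.0211 m²/day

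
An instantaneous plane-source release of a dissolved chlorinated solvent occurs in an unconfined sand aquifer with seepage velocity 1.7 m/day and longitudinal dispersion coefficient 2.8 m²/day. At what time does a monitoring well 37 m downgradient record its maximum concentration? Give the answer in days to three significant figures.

20.8 days

For the 1D instantaneous-source solution, setting ∂C/∂t = 0 at fixed x gives v²t² + 2Dt − x² = 0, so t = (√(D² + v²x²) − D)/v².
√(D² + v²x²) = √(2.8² + 1.7² × 37²) = 62.96; v² = 2.89.
t = (62.96 − 2.8)/2.89 = 20.8 days (vs. the pure-advection estimate x/v = 21.8 d).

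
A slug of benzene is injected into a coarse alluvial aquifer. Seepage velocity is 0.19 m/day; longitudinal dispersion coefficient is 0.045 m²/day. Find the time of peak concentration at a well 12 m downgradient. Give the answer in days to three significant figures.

61.9 days

For the 1D instantaneous-source solution, setting ∂C/∂t = 0 at fixed x gives v²t² + 2Dt − x² = 0, so t = (√(D² + v²x²) − D)/v².
√(D² + v²x²) = √(0.045² + 0.19² × 12²) = 2.280; v² = 0.0361.
t = (2.280 − 0.045)/0.0361 = 61.9 days (vs. the pure-advection estimate x/v = 63.2 d).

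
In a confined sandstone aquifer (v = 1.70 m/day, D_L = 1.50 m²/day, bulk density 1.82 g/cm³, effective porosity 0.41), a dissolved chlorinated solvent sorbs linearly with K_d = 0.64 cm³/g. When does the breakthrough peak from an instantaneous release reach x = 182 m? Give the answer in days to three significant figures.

Retardation factor R = 1 + ρ_b·K_d/n = 1 + 1.82 × 0.64/0.41 = 3.841.
Sorption retards both mechanisms: v_R = v/R = 0.4426 m/day, D_R = D/R = 0.3905 m²/day.
Peak time from v_R²t² + 2D_R t − x² = 0: t = (√(D_R² + v_R²x²) − D_R)/v_R².
√(D_R² + v_R²x²) = √(0.3905² + 0.4426² × 182²) = 80.55; v_R² = 0.1959.
t = (80.55 − 0.3905)/0.1959 = 409 days.

409 days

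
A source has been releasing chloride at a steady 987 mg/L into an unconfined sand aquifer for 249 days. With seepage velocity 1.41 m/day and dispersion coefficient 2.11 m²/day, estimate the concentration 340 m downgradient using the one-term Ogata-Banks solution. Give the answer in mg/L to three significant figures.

626 mg/L

For a continuous step input, C/C₀ ≈ ½·erfc((x−vt)/(2√(Dt))).
vt = 1.41 × 249 = 351.09 m and 2√(Dt) = 2√(2.11 × 249) = 45.84 m.
Argument (x−vt)/(2√(Dt)) = (340 − 351.09)/45.84 = -0.2419; ½·erfc(-0.2419) = 0.6339.
C = 987 × 0.6339 = 626 mg/L.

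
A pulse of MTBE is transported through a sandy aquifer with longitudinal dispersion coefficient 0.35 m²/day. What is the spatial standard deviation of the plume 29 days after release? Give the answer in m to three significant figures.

Dispersive spreading gives a Gaussian with σ² = 2Dt; advection only shifts the center.
σ = √(2 × 0.35 × 29) = 4.51 m.

4.51 m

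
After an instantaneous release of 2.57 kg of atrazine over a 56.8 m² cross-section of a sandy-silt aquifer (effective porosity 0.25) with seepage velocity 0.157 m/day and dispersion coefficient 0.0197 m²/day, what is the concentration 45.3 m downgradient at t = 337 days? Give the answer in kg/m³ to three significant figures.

For an instantaneous plane source, C(x,t) = M/(n_e·A·√(4πDt)) · exp(−(x−vt)²/(4Dt)), with n_e·A the pore (flow) area.
Plume center vt = 0.157 × 337 = 52.909 m, so the well at 45.3 m is 7.609 m upgradient of the peak.
√(4πDt) = 9.134 m, giving peak height M/(n_e·A·√(4πDt)) = 2.57/(0.25 × 56.8 × 9.134) = 0.01981 kg/m³.
(x−vt)²/(4Dt) = (-7.609)²/(4 × 0.0197 × 337) = 2.180; exp(−2.180) = 0.1130.
C = 0.01981 × 0.1130 = 0.00224 kg/m³.

0.00224 kg/m³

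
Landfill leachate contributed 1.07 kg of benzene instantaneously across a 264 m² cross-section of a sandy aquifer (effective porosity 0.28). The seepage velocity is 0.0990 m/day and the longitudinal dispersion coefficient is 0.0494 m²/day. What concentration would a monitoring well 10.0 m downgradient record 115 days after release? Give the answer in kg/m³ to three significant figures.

For an instantaneous plane source, C(x,t) = M/(n_e·A·√(4πDt)) · exp(−(x−vt)²/(4Dt)), with n_e·A the pore (flow) area.
Plume center vt = 0.0990 × 115 = 11.385 m, so the well at 10.0 m is 1.385 m upgradient of the peak.
√(4πDt) = 8.449 m, giving peak height M/(n_e·A·√(4πDt)) = 1.07/(0.28 × 264 × 8.449) = 0.001713 kg/m³.
(x−vt)²/(4Dt) = (-1.385)²/(4 × 0.0494 × 115) = 0.08441; exp(−0.08441) = 0.9191.
C = 0.001713 × 0.9191 = 0.00157 kg/m³.

0.00157 kg/m³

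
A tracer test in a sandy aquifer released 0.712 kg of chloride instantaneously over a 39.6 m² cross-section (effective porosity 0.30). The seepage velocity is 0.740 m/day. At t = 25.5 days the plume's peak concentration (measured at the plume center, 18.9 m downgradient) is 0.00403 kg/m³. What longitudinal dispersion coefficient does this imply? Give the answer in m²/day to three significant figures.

0.690 m²/day

At the plume center C_max = M/(n_e·A·√(4πDt)), so D = M²/(4πt·(n_e·A·C_max)²).
n_e·A·C_max = 0.30 × 39.6 × 0.00403 = 0.04788 kg/m.
D = 0.712²/(4π × 25.5 × 0.04788²) = 0.690 m²/day.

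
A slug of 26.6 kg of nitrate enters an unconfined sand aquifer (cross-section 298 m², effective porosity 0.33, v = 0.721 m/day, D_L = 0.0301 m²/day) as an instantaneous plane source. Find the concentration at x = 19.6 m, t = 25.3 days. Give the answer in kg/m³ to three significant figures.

0.0477 kg/m³

For an instantaneous plane source, C(x,t) = M/(n_e·A·√(4πDt)) · exp(−(x−vt)²/(4Dt)), with n_e·A the pore (flow) area.
Plume center vt = 0.721 × 25.3 = 18.2413 m, so the well at 19.6 m is 1.3587 m downgradient of the peak.
√(4πDt) = 3.093 m, giving peak height M/(n_e·A·√(4πDt)) = 26.6/(0.33 × 298 × 3.093) = 0.08745 kg/m³.
(x−vt)²/(4Dt) = (1.3587)²/(4 × 0.0301 × 25.3) = 0.6060; exp(−0.6060) = 0.5455.
C = 0.08745 × 0.5455 = 0.0477 kg/m³.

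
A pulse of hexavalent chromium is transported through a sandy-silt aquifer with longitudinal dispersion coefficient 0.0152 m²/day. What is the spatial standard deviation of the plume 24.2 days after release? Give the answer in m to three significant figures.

0.858 m

Dispersive spreading gives a Gaussian with σ² = 2Dt; advection only shifts the center.
σ = √(2 × 0.0152 × 24.2) = 0.858 m.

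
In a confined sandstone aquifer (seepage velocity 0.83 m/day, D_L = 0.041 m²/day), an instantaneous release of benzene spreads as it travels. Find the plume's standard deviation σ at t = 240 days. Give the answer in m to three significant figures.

4.44 m

Dispersive spreading gives a Gaussian with σ² = 2Dt; advection only shifts the center.
σ = √(2 × 0.041 × 240) = 4.44 m.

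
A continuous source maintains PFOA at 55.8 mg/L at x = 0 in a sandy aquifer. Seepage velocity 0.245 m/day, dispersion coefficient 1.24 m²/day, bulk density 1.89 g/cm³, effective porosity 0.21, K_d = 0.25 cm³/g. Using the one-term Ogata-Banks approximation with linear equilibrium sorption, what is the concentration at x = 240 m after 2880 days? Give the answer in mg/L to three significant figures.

Retardation factor R = 1 + ρ_b·K_d/n = 1 + 1.89 × 0.25/0.21 = 3.250.
Sorption retards both mechanisms: v_R = v/R = 0.07538 m/day, D_R = D/R = 0.3815 m²/day.
v_R·t = 0.07538 × 2880 = 217.0944 m; 2√(D_R t) = 66.29 m; argument = (240 − 217.0944)/66.29 = 0.3455.
C = C₀ × ½·erfc(0.3455) = 55.8 × 0.3126 = 17.4 mg/L.

17.4 mg/L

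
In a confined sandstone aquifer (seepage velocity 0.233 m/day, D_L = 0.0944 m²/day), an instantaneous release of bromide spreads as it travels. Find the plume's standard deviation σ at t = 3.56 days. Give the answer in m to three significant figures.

0.820 m

Dispersive spreading gives a Gaussian with σ² = 2Dt; advection only shifts the center.
σ = √(2 × 0.0944 × 3.56) = 0.820 m.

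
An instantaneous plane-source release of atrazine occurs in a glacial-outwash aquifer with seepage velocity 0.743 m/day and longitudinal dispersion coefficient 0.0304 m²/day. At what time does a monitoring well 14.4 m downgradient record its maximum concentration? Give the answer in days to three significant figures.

For the 1D instantaneous-source solution, setting ∂C/∂t = 0 at fixed x gives v²t² + 2Dt − x² = 0, so t = (√(D² + v²x²) − D)/v².
√(D² + v²x²) = √(0.0304² + 0.743² × 14.4²) = 10.70; v² = 0.552049.
t = (10.70 − 0.0304)/0.552049 = 19.3 days (vs. the pure-advection estimate x/v = 19.4 d).

19.3 days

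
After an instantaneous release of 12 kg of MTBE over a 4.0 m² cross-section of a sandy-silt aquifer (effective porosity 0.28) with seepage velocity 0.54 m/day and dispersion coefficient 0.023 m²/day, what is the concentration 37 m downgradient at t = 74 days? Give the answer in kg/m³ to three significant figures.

0.640 kg/m³

For an instantaneous plane source, C(x,t) = M/(n_e·A·√(4πDt)) · exp(−(x−vt)²/(4Dt)), with n_e·A the pore (flow) area.
Plume center vt = 0.54 × 74 = 39.96 m, so the well at 37 m is 2.96 m upgradient of the peak.
√(4πDt) = 4.625 m, giving peak height M/(n_e·A·√(4πDt)) = 12/(0.28 × 4.0 × 4.625) = 2.317 kg/m³.
(x−vt)²/(4Dt) = (-2.96)²/(4 × 0.023 × 74) = 1.287; exp(−1.287) = 0.2761.
C = 2.317 × 0.2761 = 0.640 kg/m³.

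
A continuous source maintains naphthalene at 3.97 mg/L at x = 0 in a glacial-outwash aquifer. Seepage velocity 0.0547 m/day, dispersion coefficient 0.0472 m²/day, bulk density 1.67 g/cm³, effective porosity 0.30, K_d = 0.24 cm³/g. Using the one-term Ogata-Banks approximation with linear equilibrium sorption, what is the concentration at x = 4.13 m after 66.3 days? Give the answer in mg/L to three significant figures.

0.229 mg/L

Retardation factor R = 1 + ρ_b·K_d/n = 1 + 1.67 × 0.24/0.30 = 2.336.
Sorption retards both mechanisms: v_R = v/R = 0.02342 m/day, D_R = D/R = 0.02021 m²/day.
v_R·t = 0.02342 × 66.3 = 1.552746 m; 2√(D_R t) = 2.315 m; argument = (4.13 − 1.552746)/2.315 = 1.113.
C = C₀ × ½·erfc(1.113) = 3.97 × 0.05774 = 0.229 mg/L.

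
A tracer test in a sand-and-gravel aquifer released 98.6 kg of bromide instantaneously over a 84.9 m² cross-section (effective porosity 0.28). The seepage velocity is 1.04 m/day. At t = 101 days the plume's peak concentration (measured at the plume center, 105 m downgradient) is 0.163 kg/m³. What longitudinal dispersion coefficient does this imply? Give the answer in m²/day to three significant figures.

0.510 m²/day

At the plume center C_max = M/(n_e·A·√(4πDt)), so D = M²/(4πt·(n_e·A·C_max)²).
n_e·A·C_max = 0.28 × 84.9 × 0.163 = 3.875 kg/m.
D = 98.6²/(4π × 101 × 3.875²) = 0.510 m²/day.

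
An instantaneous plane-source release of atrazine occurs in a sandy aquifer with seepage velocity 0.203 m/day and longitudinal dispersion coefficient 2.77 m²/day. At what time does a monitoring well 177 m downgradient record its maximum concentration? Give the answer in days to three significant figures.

807 days

For the 1D instantaneous-source solution, setting ∂C/∂t = 0 at fixed x gives v²t² + 2Dt − x² = 0, so t = (√(D² + v²x²) − D)/v².
√(D² + v²x²) = √(2.77² + 0.203² × 177²) = 36.04; v² = 0.041209.
t = (36.04 − 2.77)/0.041209 = 807 days (vs. the pure-advection estimate x/v = 872 d).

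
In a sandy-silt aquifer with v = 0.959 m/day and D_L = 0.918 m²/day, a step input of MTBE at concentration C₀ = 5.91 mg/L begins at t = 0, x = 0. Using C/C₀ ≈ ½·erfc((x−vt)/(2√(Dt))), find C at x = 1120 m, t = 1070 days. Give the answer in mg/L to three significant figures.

0.101 mg/L

For a continuous step input, C/C₀ ≈ ½·erfc((x−vt)/(2√(Dt))).
vt = 0.959 × 1070 = 1026.13 m and 2√(Dt) = 2√(0.918 × 1070) = 62.68 m.
Argument (x−vt)/(2√(Dt)) = (1120 − 1026.13)/62.68 = 1.498; ½·erfc(1.498) = 0.01707.
C = 5.91 × 0.01707 = 0.101 mg/L.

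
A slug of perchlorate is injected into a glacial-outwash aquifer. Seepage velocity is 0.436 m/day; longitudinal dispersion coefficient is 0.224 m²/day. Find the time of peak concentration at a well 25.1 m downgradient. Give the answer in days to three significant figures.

For the 1D instantaneous-source solution, setting ∂C/∂t = 0 at fixed x gives v²t² + 2Dt − x² = 0, so t = (√(D² + v²x²) − D)/v².
√(D² + v²x²) = √(0.224² + 0.436² × 25.1²) = 10.95; v² = 0.190096.
t = (10.95 − 0.224)/0.190096 = 56.4 days (vs. the pure-advection estimate x/v = 57.6 d).

56.4 days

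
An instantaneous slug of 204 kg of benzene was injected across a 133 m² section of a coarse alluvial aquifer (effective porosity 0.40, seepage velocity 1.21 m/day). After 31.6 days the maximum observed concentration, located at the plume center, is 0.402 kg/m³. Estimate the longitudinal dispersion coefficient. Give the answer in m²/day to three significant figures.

At the plume center C_max = M/(n_e·A·√(4πDt)), so D = M²/(4πt·(n_e·A·C_max)²).
n_e·A·C_max = 0.40 × 133 × 0.402 = 21.39 kg/m.
D = 204²/(4π × 31.6 × 21.39²) = 0.229 m²/day.

0.229 m²/day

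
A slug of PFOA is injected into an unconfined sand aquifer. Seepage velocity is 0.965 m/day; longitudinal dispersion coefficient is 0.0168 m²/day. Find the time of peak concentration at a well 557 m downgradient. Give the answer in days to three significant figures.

577 days

For the 1D instantaneous-source solution, setting ∂C/∂t = 0 at fixed x gives v²t² + 2Dt − x² = 0, so t = (√(D² + v²x²) − D)/v².
√(D² + v²x²) = √(0.0168² + 0.965² × 557²) = 537.5; v² = 0.931225.
t = (537.5 − 0.0168)/0.931225 = 577 days (vs. the pure-advection estimate x/v = 577 d).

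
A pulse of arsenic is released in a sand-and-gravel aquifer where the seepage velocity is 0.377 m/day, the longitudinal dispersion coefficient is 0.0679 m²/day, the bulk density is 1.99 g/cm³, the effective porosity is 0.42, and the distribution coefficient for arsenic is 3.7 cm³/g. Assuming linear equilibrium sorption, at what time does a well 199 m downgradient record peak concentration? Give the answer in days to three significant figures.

Retardation factor R = 1 + ρ_b·K_d/n = 1 + 1.99 × 3.7/0.42 = 18.53.
Sorption retards both mechanisms: v_R = v/R = 0.02035 m/day, D_R = D/R = 0.003664 m²/day.
Peak time from v_R²t² + 2D_R t − x² = 0: t = (√(D_R² + v_R²x²) − D_R)/v_R².
√(D_R² + v_R²x²) = √(0.003664² + 0.02035² × 199²) = 4.050; v_R² = 0.0004141.
t = (4.050 − 0.003664)/0.0004141 = 9770 days.

9770 days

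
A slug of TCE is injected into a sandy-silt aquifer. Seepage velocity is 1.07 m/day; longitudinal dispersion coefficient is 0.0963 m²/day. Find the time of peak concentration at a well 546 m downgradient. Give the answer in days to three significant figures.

For the 1D instantaneous-source solution, setting ∂C/∂t = 0 at fixed x gives v²t² + 2Dt − x² = 0, so t = (√(D² + v²x²) − D)/v².
√(D² + v²x²) = √(0.0963² + 1.07² × 546²) = 584.2; v² = 1.1449.
t = (584.2 − 0.0963)/1.1449 = 510 days (vs. the pure-advection estimate x/v = 510 d).

510 days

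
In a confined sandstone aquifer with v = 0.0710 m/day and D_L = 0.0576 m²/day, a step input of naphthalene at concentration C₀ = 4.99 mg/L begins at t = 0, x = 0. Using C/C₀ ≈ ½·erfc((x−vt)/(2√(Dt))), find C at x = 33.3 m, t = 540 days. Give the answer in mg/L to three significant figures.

3.69 mg/L

For a continuous step input, C/C₀ ≈ ½·erfc((x−vt)/(2√(Dt))).
vt = 0.0710 × 540 = 38.34 m and 2√(Dt) = 2√(0.0576 × 540) = 11.15 m.
Argument (x−vt)/(2√(Dt)) = (33.3 − 38.34)/11.15 = -0.4520; ½·erfc(-0.4520) = 0.7387.
C = 4.99 × 0.7387 = 3.69 mg/L.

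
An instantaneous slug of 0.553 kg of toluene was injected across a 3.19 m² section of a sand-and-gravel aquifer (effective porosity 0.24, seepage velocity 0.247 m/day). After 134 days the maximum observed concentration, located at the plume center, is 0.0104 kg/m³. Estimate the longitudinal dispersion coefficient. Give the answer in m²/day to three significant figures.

2.86 m²/day

At the plume center C_max = M/(n_e·A·√(4πDt)), so D = M²/(4πt·(n_e·A·C_max)²).
n_e·A·C_max = 0.24 × 3.19 × 0.0104 = 0.007962 kg/m.
D = 0.553²/(4π × 134 × 0.007962²) = 2.86 m²/day.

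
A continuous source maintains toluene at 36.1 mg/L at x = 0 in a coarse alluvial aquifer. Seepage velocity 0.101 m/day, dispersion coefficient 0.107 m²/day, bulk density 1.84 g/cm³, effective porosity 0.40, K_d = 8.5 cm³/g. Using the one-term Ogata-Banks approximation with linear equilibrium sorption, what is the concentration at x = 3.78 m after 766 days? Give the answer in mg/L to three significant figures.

6.50 mg/L

Retardation factor R = 1 + ρ_b·K_d/n = 1 + 1.84 × 8.5/0.40 = 40.10.
Sorption retards both mechanisms: v_R = v/R = 0.002519 m/day, D_R = D/R = 0.002668 m²/day.
v_R·t = 0.002519 × 766 = 1.929554 m; 2√(D_R t) = 2.859 m; argument = (3.78 − 1.929554)/2.859 = 0.6472.
C = C₀ × ½·erfc(0.6472) = 36.1 × 0.1800 = 6.50 mg/L.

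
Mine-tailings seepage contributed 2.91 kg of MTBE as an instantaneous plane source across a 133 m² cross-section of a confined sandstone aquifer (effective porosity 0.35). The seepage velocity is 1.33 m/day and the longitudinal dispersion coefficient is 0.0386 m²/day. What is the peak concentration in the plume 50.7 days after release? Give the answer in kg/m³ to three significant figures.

0.0126 kg/m³

The peak of an instantaneous 1D plume sits at x = vt; there the Gaussian factor is 1 and C_max = M/(n_e·A·√(4πDt)), where n_e·A is the pore area the mass is dissolved in.
√(4πDt) = √(4π × 0.0386 × 50.7) = 4.959 m, so C_max = 2.91/(0.35 × 133 × 4.959) = 0.0126 kg/m³.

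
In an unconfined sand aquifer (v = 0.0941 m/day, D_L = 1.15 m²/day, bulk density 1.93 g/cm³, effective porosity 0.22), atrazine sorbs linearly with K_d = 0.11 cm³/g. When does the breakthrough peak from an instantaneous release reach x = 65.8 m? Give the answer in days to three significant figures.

1140 days

Retardation factor R = 1 + ρ_b·K_d/n = 1 + 1.93 × 0.11/0.22 = 1.965.
Sorption retards both mechanisms: v_R = v/R = 0.04789 m/day, D_R = D/R = 0.5852 m²/day.
Peak time from v_R²t² + 2D_R t − x² = 0: t = (√(D_R² + v_R²x²) − D_R)/v_R².
√(D_R² + v_R²x²) = √(0.5852² + 0.04789² × 65.8²) = 3.205; v_R² = 0.002293.
t = (3.205 − 0.5852)/0.002293 = 1140 days.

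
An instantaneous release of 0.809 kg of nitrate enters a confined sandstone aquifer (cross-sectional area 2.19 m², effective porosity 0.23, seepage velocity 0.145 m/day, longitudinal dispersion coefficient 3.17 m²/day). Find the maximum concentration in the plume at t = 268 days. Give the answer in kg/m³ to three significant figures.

The peak of an instantaneous 1D plume sits at x = vt; there the Gaussian factor is 1 and C_max = M/(n_e·A·√(4πDt)), where n_e·A is the pore area the mass is dissolved in.
√(4πDt) = √(4π × 3.17 × 268) = 103.3 m, so C_max = 0.809/(0.23 × 2.19 × 103.3) = 0.0155 kg/m³.

0.0155 kg/m³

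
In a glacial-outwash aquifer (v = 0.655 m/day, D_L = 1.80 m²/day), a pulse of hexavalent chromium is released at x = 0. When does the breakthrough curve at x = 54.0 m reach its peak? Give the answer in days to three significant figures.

78.4 days

For the 1D instantaneous-source solution, setting ∂C/∂t = 0 at fixed x gives v²t² + 2Dt − x² = 0, so t = (√(D² + v²x²) − D)/v².
√(D² + v²x²) = √(1.80² + 0.655² × 54.0²) = 35.42; v² = 0.429025.
t = (35.42 − 1.80)/0.429025 = 78.4 days (vs. the pure-advection estimate x/v = 82.4 d).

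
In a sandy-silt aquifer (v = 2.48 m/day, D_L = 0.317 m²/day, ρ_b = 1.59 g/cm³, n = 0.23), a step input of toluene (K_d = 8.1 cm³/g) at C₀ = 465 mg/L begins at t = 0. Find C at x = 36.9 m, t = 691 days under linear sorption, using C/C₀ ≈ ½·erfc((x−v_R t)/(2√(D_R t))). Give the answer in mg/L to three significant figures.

3.19 mg/L

Retardation factor R = 1 + ρ_b·K_d/n = 1 + 1.59 × 8.1/0.23 = 57.00.
Sorption retards both mechanisms: v_R = v/R = 0.04351 m/day, D_R = D/R = 0.005561 m²/day.
v_R·t = 0.04351 × 691 = 30.06541 m; 2√(D_R t) = 3.921 m; argument = (36.9 − 30.06541)/3.921 = 1.743.
C = C₀ × ½·erfc(1.743) = 465 × 0.006851 = 3.19 mg/L.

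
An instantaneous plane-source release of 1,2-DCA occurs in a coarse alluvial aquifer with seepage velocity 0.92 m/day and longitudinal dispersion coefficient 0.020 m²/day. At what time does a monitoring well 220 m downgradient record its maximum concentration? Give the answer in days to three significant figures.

239 days

For the 1D instantaneous-source solution, setting ∂C/∂t = 0 at fixed x gives v²t² + 2Dt − x² = 0, so t = (√(D² + v²x²) − D)/v².
√(D² + v²x²) = √(0.020² + 0.92² × 220²) = 202.4; v² = 0.8464.
t = (202.4 − 0.020)/0.8464 = 239 days (vs. the pure-advection estimate x/v = 239 d).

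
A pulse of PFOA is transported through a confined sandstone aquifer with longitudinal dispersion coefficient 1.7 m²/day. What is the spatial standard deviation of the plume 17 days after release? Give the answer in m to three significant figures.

Dispersive spreading gives a Gaussian with σ² = 2Dt; advection only shifts the center.
σ = √(2 × 1.7 × 17) = 7.60 m.

7.60 m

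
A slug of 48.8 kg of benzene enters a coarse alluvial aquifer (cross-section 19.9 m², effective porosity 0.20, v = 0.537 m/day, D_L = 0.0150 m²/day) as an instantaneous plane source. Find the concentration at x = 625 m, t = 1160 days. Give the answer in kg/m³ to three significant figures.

0.779 kg/m³

For an instantaneous plane source, C(x,t) = M/(n_e·A·√(4πDt)) · exp(−(x−vt)²/(4Dt)), with n_e·A the pore (flow) area.
Plume center vt = 0.537 × 1160 = 622.92 m, so the well at 625 m is 2.08 m downgradient of the peak.
√(4πDt) = 14.79 m, giving peak height M/(n_e·A·√(4πDt)) = 48.8/(0.20 × 19.9 × 14.79) = 0.8290 kg/m³.
(x−vt)²/(4Dt) = (2.08)²/(4 × 0.0150 × 1160) = 0.06216; exp(−0.06216) = 0.9397.
C = 0.8290 × 0.9397 = 0.779 kg/m³.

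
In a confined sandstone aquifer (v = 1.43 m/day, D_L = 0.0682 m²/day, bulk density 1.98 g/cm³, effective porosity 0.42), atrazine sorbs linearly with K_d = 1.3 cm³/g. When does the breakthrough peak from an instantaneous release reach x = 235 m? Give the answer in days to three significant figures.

Retardation factor R = 1 + ρ_b·K_d/n = 1 + 1.98 × 1.3/0.42 = 7.129.
Sorption retards both mechanisms: v_R = v/R = 0.2006 m/day, D_R = D/R = 0.009567 m²/day.
Peak time from v_R²t² + 2D_R t − x² = 0: t = (√(D_R² + v_R²x²) − D_R)/v_R².
√(D_R² + v_R²x²) = √(0.009567² + 0.2006² × 235²) = 47.14; v_R² = 0.04024.
t = (47.14 − 0.009567)/0.04024 = 1170 days.

1170 days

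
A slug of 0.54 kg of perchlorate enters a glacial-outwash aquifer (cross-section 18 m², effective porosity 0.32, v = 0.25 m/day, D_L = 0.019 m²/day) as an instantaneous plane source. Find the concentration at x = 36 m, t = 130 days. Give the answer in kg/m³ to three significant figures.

For an instantaneous plane source, C(x,t) = M/(n_e·A·√(4πDt)) · exp(−(x−vt)²/(4Dt)), with n_e·A the pore (flow) area.
Plume center vt = 0.25 × 130 = 32.5 m, so the well at 36 m is 3.5 m downgradient of the peak.
√(4πDt) = 5.571 m, giving peak height M/(n_e·A·√(4πDt)) = 0.54/(0.32 × 18 × 5.571) = 0.01683 kg/m³.
(x−vt)²/(4Dt) = (3.5)²/(4 × 0.019 × 130) = 1.240; exp(−1.240) = 0.2894.
C = 0.01683 × 0.2894 = 0.00487 kg/m³.

0.00487 kg/m³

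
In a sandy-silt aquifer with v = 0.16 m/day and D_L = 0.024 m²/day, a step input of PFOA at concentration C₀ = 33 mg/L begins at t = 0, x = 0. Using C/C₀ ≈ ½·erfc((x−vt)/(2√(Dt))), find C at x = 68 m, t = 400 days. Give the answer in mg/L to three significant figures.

5.96 mg/L

For a continuous step input, C/C₀ ≈ ½·erfc((x−vt)/(2√(Dt))).
vt = 0.16 × 400 = 64 m and 2√(Dt) = 2√(0.024 × 400) = 6.197 m.
Argument (x−vt)/(2√(Dt)) = (68 − 64)/6.197 = 0.6455; ½·erfc(0.6455) = 0.1807.
C = 33 × 0.1807 = 5.96 mg/L.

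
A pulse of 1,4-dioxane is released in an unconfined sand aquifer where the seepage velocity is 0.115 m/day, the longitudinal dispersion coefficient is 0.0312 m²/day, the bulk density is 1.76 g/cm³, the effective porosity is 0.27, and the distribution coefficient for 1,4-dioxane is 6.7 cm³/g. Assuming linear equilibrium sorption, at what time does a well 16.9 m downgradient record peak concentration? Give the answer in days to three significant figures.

6460 days

Retardation factor R = 1 + ρ_b·K_d/n = 1 + 1.76 × 6.7/0.27 = 44.67.
Sorption retards both mechanisms: v_R = v/R = 0.002574 m/day, D_R = D/R = 0.0006985 m²/day.
Peak time from v_R²t² + 2D_R t − x² = 0: t = (√(D_R² + v_R²x²) − D_R)/v_R².
√(D_R² + v_R²x²) = √(0.0006985² + 0.002574² × 16.9²) = 0.04351; v_R² = 6.625e-06.
t = (0.04351 − 0.0006985)/6.625e-06 = 6460 days.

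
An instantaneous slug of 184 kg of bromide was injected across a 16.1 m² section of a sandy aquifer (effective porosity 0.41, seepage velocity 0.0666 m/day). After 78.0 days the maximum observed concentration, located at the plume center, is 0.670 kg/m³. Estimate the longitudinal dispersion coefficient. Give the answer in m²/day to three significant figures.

At the plume center C_max = M/(n_e·A·√(4πDt)), so D = M²/(4πt·(n_e·A·C_max)²).
n_e·A·C_max = 0.41 × 16.1 × 0.670 = 4.423 kg/m.
D = 184²/(4π × 78.0 × 4.423²) = 1.77 m²/day.

1.77 m²/day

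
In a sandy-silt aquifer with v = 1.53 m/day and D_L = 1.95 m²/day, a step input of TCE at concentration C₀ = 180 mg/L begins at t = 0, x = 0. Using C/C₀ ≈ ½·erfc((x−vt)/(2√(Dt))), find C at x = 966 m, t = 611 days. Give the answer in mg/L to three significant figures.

For a continuous step input, C/C₀ ≈ ½·erfc((x−vt)/(2√(Dt))).
vt = 1.53 × 611 = 934.83 m and 2√(Dt) = 2√(1.95 × 611) = 69.03 m.
Argument (x−vt)/(2√(Dt)) = (966 − 934.83)/69.03 = 0.4515; ½·erfc(0.4515) = 0.2616.
C = 180 × 0.2616 = 47.1 mg/L.

47.1 mg/L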